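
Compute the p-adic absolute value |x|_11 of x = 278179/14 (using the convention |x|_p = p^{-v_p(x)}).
|278179/14|_11 = 1/14641

Step 1 — compute v_11(x) by factoring powers of 11 out of the numerator and denominator: v_11(278179/14) = 4. Step 2 — apply |x|_p = p^{-v_p(x)} = 11^{-4} = 1/14641.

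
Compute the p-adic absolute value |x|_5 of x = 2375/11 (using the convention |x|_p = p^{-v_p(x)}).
|2375/11|_5 = 1/125

Step 1 — compute v_5(x) by factoring powers of 5 out of the numerator and denominator: v_5(2375/11) = 3. Step 2 — apply |x|_p = p^{-v_p(x)} = 5^{-3} = 1/125.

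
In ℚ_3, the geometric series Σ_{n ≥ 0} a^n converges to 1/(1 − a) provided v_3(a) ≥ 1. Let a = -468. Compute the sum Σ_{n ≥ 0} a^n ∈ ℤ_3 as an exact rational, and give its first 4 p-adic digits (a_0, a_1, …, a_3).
Σ a^n = 1/(1 − a) = 1/469;  first 4 digits = (1, 0, 2, 0)

v_3(a) = 2 ≥ 1, so the series converges in ℤ_3 to 1/(1 − a) = 1/(1 − (-468)) = 1/469. Expand this rational in ℤ_3: compute digits iteratively via d_i = x_i mod 3, x_{i+1} = (x_i − d_i)/3. The first 4 digits are (1, 0, 2, 0).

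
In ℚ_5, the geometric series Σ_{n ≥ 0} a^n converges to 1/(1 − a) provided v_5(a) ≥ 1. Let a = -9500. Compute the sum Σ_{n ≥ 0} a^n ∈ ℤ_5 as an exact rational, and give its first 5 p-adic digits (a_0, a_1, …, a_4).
Σ a^n = 1/(1 − a) = 1/9501;  first 5 digits = (1, 0, 0, 4, 4)

v_5(a) = 3 ≥ 1, so the series converges in ℤ_5 to 1/(1 − a) = 1/(1 − (-9500)) = 1/9501. Expand this rational in ℤ_5: compute digits iteratively via d_i = x_i mod 5, x_{i+1} = (x_i − d_i)/5. The first 5 digits are (1, 0, 0, 4, 4).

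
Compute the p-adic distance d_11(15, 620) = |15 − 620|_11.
d_11(15, 620) = 1/121

Step 1 — x − y = 15 − 620 = -605. Step 2 — v_11(-605) = 2 (factor: -605 = −(11^2 · 5); the sign does not affect v_p). Step 3 — |x − y|_11 = 11^{-2} = 1/121.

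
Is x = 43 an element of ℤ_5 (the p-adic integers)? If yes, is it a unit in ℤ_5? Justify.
x ∈ ℤ_5^× (unit); v_5(x) = 0

ℤ_5 = {x ∈ ℚ_5 : v_5(x) ≥ 0} and ℤ_5^× = {x ∈ ℤ_5 : v_5(x) = 0}. Here v_5(43) = v_5(num) − v_5(den) = 0; compare against these criteria.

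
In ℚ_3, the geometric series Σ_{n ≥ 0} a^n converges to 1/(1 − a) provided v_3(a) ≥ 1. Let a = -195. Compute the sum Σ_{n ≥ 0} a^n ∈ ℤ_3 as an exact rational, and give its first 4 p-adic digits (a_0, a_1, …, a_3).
Σ a^n = 1/(1 − a) = 1/196;  first 4 digits = (1, 1, 0, 1)

v_3(a) = 1 ≥ 1, so the series converges in ℤ_3 to 1/(1 − a) = 1/(1 − (-195)) = 1/196. Expand this rational in ℤ_3: compute digits iteratively via d_i = x_i mod 3, x_{i+1} = (x_i − d_i)/3. The first 4 digits are (1, 1, 0, 1).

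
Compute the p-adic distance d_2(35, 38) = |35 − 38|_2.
d_2(35, 38) = 1

Step 1 — x − y = 35 − 38 = -3. Step 2 — v_2(-3) = 0 (factor: -3 = −(2^0 · 3); the sign does not affect v_p). Step 3 — |x − y|_2 = 2^{0} = 1.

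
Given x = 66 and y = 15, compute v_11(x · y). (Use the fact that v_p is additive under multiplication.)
v_11(990) = 1

v_p(x) = 1 (factor: 66 = 11^1 · 6); v_p(y) = 0 (factor: 15 = 11^0 · 15). Additivity: v_p(xy) = v_p(x) + v_p(y) = 1 + 0 = 1. (Direct check: xy = 990 = 11^1 · (90).)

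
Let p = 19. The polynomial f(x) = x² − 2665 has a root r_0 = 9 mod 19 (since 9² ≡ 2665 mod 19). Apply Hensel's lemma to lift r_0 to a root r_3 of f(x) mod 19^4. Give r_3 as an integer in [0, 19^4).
r_3 = 33886 (mod 130321)

Hensel's recurrence: r_{i+1} = r_i − f(r_i)·(f′(r_i))^{-1} mod 19^{i+2}, with f′(x) = 2x. Iterate:
  r_0 = 9 (mod 19)
  r_1 = 313 (mod 361)
  r_2 = 6450 (mod 6859)
  r_3 = 33886 (mod 130321)
Final: r_3 = 33886, and one checks f(r_3) ≡ 0 mod 19^4.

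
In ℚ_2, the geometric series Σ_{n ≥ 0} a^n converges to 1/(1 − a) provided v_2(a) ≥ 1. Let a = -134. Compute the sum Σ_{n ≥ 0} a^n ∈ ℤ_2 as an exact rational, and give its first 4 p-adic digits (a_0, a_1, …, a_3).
Σ a^n = 1/(1 − a) = 1/135;  first 4 digits = (1, 1, 1, 0)

v_2(a) = 1 ≥ 1, so the series converges in ℤ_2 to 1/(1 − a) = 1/(1 − (-134)) = 1/135. Expand this rational in ℤ_2: compute digits iteratively via d_i = x_i mod 2, x_{i+1} = (x_i − d_i)/2. The first 4 digits are (1, 1, 1, 0).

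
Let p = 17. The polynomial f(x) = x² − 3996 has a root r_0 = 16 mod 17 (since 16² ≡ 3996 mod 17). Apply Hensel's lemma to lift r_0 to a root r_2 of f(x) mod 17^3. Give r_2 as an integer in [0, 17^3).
r_2 = 169 (mod 4913)

Hensel's recurrence: r_{i+1} = r_i − f(r_i)·(f′(r_i))^{-1} mod 17^{i+2}, with f′(x) = 2x. Iterate:
  r_0 = 16 (mod 17)
  r_1 = 169 (mod 289)
  r_2 = 169 (mod 4913)
Final: r_2 = 169, and one checks f(r_2) ≡ 0 mod 17^3.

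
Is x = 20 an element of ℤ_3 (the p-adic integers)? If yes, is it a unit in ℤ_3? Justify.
x ∈ ℤ_3^× (unit); v_3(x) = 0

ℤ_3 = {x ∈ ℚ_3 : v_3(x) ≥ 0} and ℤ_3^× = {x ∈ ℤ_3 : v_3(x) = 0}. Here v_3(20) = v_3(num) − v_3(den) = 0; compare against these criteria.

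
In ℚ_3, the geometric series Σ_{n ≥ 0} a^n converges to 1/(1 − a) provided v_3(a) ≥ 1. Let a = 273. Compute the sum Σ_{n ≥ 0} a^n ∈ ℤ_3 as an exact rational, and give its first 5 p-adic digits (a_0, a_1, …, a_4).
Σ a^n = 1/(1 − a) = -1/272;  first 5 digits = (1, 1, 1, 2, 0)

v_3(a) = 1 ≥ 1, so the series converges in ℤ_3 to 1/(1 − a) = 1/(1 − 273) = -1/272. Expand this rational in ℤ_3: compute digits iteratively via d_i = x_i mod 3, x_{i+1} = (x_i − d_i)/3. The first 5 digits are (1, 1, 1, 2, 0).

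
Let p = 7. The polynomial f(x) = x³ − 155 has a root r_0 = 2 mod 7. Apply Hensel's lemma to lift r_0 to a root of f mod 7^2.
r_1 = 2 (mod 49)

Hensel: r_{i+1} = r_i − f(r_i)/f′(r_i) mod 7^{i+2}, where f′(x) = 3x². Iterate:
  r_0 = 2 (mod 7)
  r_1 = 2 (mod 49)
Final: r = 2 with f(r) ≡ 0 mod 7^2.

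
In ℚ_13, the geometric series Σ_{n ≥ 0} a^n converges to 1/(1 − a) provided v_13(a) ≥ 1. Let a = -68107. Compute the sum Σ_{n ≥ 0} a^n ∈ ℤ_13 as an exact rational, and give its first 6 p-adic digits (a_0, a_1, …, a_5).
Σ a^n = 1/(1 − a) = 1/68108;  first 6 digits = (1, 0, 0, 8, 10, 12)

v_13(a) = 3 ≥ 1, so the series converges in ℤ_13 to 1/(1 − a) = 1/(1 − (-68107)) = 1/68108. Expand this rational in ℤ_13: compute digits iteratively via d_i = x_i mod 13, x_{i+1} = (x_i − d_i)/13. The first 6 digits are (1, 0, 0, 8, 10, 12).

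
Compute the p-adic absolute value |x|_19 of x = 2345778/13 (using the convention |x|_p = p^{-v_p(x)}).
|2345778/13|_19 = 1/130321

Step 1 — compute v_19(x) by factoring powers of 19 out of the numerator and denominator: v_19(2345778/13) = 4. Step 2 — apply |x|_p = p^{-v_p(x)} = 19^{-4} = 1/130321.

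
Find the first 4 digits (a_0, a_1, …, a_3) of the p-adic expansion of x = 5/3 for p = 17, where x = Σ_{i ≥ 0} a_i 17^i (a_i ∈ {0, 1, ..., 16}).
(a_0, …, a_3) = (13, 5, 11, 5)

v_17(5/3) = 0 (numerator and denominator both coprime to 17), so x ∈ ℤ_17^×. Compute digits iteratively via a_i = x_i mod 17, x_{i+1} = (x_i − a_i)/17, with x_0 = x:
  x_0 = 5/3;  a_0 = 13;  x_1 = (x_0 − 13)/17 = -2/3
  x_1 = -2/3;  a_1 = 5;  x_2 = (x_1 − 5)/17 = -1/3
  x_2 = -1/3;  a_2 = 11;  x_3 = (x_2 − 11)/17 = -2/3
  x_3 = -2/3;  a_3 = 5;  x_4 = (x_3 − 5)/17 = -1/3
Digits: (13, 5, 11, 5).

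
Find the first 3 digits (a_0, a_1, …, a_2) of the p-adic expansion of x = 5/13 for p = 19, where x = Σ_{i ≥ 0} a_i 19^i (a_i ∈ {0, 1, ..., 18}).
(a_0, …, a_2) = (15, 8, 1)

v_19(5/13) = 0 (numerator and denominator both coprime to 19), so x ∈ ℤ_19^×. Compute digits iteratively via a_i = x_i mod 19, x_{i+1} = (x_i − a_i)/19, with x_0 = x:
  x_0 = 5/13;  a_0 = 15;  x_1 = (x_0 − 15)/19 = -10/13
  x_1 = -10/13;  a_1 = 8;  x_2 = (x_1 − 8)/19 = -6/13
  x_2 = -6/13;  a_2 = 1;  x_3 = (x_2 − 1)/19 = -1/13
Digits: (15, 8, 1).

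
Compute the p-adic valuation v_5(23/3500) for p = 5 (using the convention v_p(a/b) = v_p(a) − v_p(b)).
v_5(23/3500) = -3

Factor powers of 5 from the numerator and denominator of the reduced fraction: 23 = 5^0 · 23 and 3500 = 5^3 · 28. Apply v_p(a/b) = v_p(a) − v_p(b): v_5(23/3500) = 0 − 3 = -3.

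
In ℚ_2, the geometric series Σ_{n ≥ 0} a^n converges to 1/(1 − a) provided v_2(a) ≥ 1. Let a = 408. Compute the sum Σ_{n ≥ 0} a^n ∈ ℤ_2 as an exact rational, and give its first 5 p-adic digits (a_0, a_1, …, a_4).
Σ a^n = 1/(1 − a) = -1/407;  first 5 digits = (1, 0, 0, 1, 1)

v_2(a) = 3 ≥ 1, so the series converges in ℤ_2 to 1/(1 − a) = 1/(1 − 408) = -1/407. Expand this rational in ℤ_2: compute digits iteratively via d_i = x_i mod 2, x_{i+1} = (x_i − d_i)/2. The first 5 digits are (1, 0, 0, 1, 1).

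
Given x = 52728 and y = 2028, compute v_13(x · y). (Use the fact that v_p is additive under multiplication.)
v_13(106932384) = 5

v_p(x) = 3 (factor: 52728 = 13^3 · 24); v_p(y) = 2 (factor: 2028 = 13^2 · 12). Additivity: v_p(xy) = v_p(x) + v_p(y) = 3 + 2 = 5. (Direct check: xy = 106932384 = 13^5 · (288).)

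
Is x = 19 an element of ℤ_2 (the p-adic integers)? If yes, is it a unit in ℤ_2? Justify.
x ∈ ℤ_2^× (unit); v_2(x) = 0

ℤ_2 = {x ∈ ℚ_2 : v_2(x) ≥ 0} and ℤ_2^× = {x ∈ ℤ_2 : v_2(x) = 0}. Here v_2(19) = v_2(num) − v_2(den) = 0; compare against these criteria.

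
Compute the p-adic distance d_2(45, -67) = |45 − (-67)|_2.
d_2(45, -67) = 1/16

Step 1 — x − y = 45 − (-67) = 112. Step 2 — v_2(112) = 4 (factor: 112 = (2^4 · 7); the sign does not affect v_p). Step 3 — |x − y|_2 = 2^{-4} = 1/16.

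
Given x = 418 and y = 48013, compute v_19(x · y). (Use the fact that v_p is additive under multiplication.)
v_19(20069434) = 4

v_p(x) = 1 (factor: 418 = 19^1 · 22); v_p(y) = 3 (factor: 48013 = 19^3 · 7). Additivity: v_p(xy) = v_p(x) + v_p(y) = 1 + 3 = 4. (Direct check: xy = 20069434 = 19^4 · (154).)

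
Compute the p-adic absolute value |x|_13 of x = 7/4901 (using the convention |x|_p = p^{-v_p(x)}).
|7/4901|_13 = 169

Step 1 — compute v_13(x) by factoring powers of 13 out of the numerator and denominator: v_13(7/4901) = -2. Step 2 — apply |x|_p = p^{-v_p(x)} = 13^{2} = 169.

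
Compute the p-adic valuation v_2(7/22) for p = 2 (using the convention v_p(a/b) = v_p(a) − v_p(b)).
v_2(7/22) = -1

Factor powers of 2 from the numerator and denominator of the reduced fraction: 7 = 2^0 · 7 and 22 = 2^1 · 11. Apply v_p(a/b) = v_p(a) − v_p(b): v_2(7/22) = 0 − 1 = -1.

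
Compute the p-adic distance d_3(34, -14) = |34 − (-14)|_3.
d_3(34, -14) = 1/3

Step 1 — x − y = 34 − (-14) = 48. Step 2 — v_3(48) = 1 (factor: 48 = (3^1 · 16); the sign does not affect v_p). Step 3 — |x − y|_3 = 3^{-1} = 1/3.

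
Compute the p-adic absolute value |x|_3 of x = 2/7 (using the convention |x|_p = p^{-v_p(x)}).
|2/7|_3 = 1

Step 1 — compute v_3(x) by factoring powers of 3 out of the numerator and denominator: v_3(2/7) = 0. Step 2 — apply |x|_p = p^{-v_p(x)} = 3^{0} = 1.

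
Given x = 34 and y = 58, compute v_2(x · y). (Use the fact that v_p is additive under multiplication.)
v_2(1972) = 2

v_p(x) = 1 (factor: 34 = 2^1 · 17); v_p(y) = 1 (factor: 58 = 2^1 · 29). Additivity: v_p(xy) = v_p(x) + v_p(y) = 1 + 1 = 2. (Direct check: xy = 1972 = 2^2 · (493).)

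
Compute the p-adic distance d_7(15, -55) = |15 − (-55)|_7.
d_7(15, -55) = 1/7

Step 1 — x − y = 15 − (-55) = 70. Step 2 — v_7(70) = 1 (factor: 70 = (7^1 · 10); the sign does not affect v_p). Step 3 — |x − y|_7 = 7^{-1} = 1/7.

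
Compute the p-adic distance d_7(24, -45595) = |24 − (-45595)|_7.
d_7(24, -45595) = 1/2401

Step 1 — x − y = 24 − (-45595) = 45619. Step 2 — v_7(45619) = 4 (factor: 45619 = (7^4 · 19); the sign does not affect v_p). Step 3 — |x − y|_7 = 7^{-4} = 1/2401.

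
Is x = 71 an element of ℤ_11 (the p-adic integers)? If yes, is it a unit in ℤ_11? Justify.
x ∈ ℤ_11^× (unit); v_11(x) = 0

ℤ_11 = {x ∈ ℚ_11 : v_11(x) ≥ 0} and ℤ_11^× = {x ∈ ℤ_11 : v_11(x) = 0}. Here v_11(71) = v_11(num) − v_11(den) = 0; compare against these criteria.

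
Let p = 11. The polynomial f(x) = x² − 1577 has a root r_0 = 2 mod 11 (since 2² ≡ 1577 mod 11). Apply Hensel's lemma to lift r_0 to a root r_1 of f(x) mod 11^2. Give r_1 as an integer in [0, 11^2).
r_1 = 2 (mod 121)

Hensel's recurrence: r_{i+1} = r_i − f(r_i)·(f′(r_i))^{-1} mod 11^{i+2}, with f′(x) = 2x. Iterate:
  r_0 = 2 (mod 11)
  r_1 = 2 (mod 121)
Final: r_1 = 2, and one checks f(r_1) ≡ 0 mod 11^2.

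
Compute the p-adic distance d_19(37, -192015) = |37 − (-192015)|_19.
d_19(37, -192015) = 1/6859

Step 1 — x − y = 37 − (-192015) = 192052. Step 2 — v_19(192052) = 3 (factor: 192052 = (19^3 · 28); the sign does not affect v_p). Step 3 — |x − y|_19 = 19^{-3} = 1/6859.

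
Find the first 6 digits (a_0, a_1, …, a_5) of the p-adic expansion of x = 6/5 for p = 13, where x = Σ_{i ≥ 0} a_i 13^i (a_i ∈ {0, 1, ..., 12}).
(a_0, …, a_5) = (9, 2, 5, 10, 7, 2)

v_13(6/5) = 0 (numerator and denominator both coprime to 13), so x ∈ ℤ_13^×. Compute digits iteratively via a_i = x_i mod 13, x_{i+1} = (x_i − a_i)/13, with x_0 = x:
  x_0 = 6/5;  a_0 = 9;  x_1 = (x_0 − 9)/13 = -3/5
  x_1 = -3/5;  a_1 = 2;  x_2 = (x_1 − 2)/13 = -1/5
  x_2 = -1/5;  a_2 = 5;  x_3 = (x_2 − 5)/13 = -2/5
  x_3 = -2/5;  a_3 = 10;  x_4 = (x_3 − 10)/13 = -4/5
  x_4 = -4/5;  a_4 = 7;  x_5 = (x_4 − 7)/13 = -3/5
  x_5 = -3/5;  a_5 = 2;  x_6 = (x_5 − 2)/13 = -1/5
Digits: (9, 2, 5, 10, 7, 2).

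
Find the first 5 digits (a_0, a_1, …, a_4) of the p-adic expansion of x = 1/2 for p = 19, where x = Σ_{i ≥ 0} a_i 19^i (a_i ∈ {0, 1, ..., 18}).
(a_0, …, a_4) = (10, 9, 9, 9, 9)

v_19(1/2) = 0 (numerator and denominator both coprime to 19), so x ∈ ℤ_19^×. Compute digits iteratively via a_i = x_i mod 19, x_{i+1} = (x_i − a_i)/19, with x_0 = x:
  x_0 = 1/2;  a_0 = 10;  x_1 = (x_0 − 10)/19 = -1/2
  x_1 = -1/2;  a_1 = 9;  x_2 = (x_1 − 9)/19 = -1/2
  x_2 = -1/2;  a_2 = 9;  x_3 = (x_2 − 9)/19 = -1/2
  x_3 = -1/2;  a_3 = 9;  x_4 = (x_3 − 9)/19 = -1/2
  x_4 = -1/2;  a_4 = 9;  x_5 = (x_4 − 9)/19 = -1/2
Digits: (10, 9, 9, 9, 9).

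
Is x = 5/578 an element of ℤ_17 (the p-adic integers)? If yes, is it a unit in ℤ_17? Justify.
x ∉ ℤ_17 (v_17(x) = -2 < 0)

ℤ_17 = {x ∈ ℚ_17 : v_17(x) ≥ 0} and ℤ_17^× = {x ∈ ℤ_17 : v_17(x) = 0}. Here v_17(5/578) = v_17(num) − v_17(den) = -2; compare against these criteria.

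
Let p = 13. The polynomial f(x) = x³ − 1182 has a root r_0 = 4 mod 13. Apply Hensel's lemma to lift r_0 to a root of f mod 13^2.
r_1 = 147 (mod 169)

Hensel: r_{i+1} = r_i − f(r_i)/f′(r_i) mod 13^{i+2}, where f′(x) = 3x². Iterate:
  r_0 = 4 (mod 13)
  r_1 = 147 (mod 169)
Final: r = 147 with f(r) ≡ 0 mod 13^2.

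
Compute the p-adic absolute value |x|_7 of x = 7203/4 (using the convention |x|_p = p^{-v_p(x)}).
|7203/4|_7 = 1/2401

Step 1 — compute v_7(x) by factoring powers of 7 out of the numerator and denominator: v_7(7203/4) = 4. Step 2 — apply |x|_p = p^{-v_p(x)} = 7^{-4} = 1/2401.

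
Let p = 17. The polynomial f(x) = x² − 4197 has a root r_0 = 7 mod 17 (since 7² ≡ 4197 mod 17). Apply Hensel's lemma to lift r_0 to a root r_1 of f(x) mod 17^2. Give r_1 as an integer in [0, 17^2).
r_1 = 262 (mod 289)

Hensel's recurrence: r_{i+1} = r_i − f(r_i)·(f′(r_i))^{-1} mod 17^{i+2}, with f′(x) = 2x. Iterate:
  r_0 = 7 (mod 17)
  r_1 = 262 (mod 289)
Final: r_1 = 262, and one checks f(r_1) ≡ 0 mod 17^2.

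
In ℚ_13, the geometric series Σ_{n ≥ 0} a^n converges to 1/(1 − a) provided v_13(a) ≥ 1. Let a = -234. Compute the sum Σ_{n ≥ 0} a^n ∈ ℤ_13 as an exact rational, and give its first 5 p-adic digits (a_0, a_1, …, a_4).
Σ a^n = 1/(1 − a) = 1/235;  first 5 digits = (1, 8, 10, 3, 9)

v_13(a) = 1 ≥ 1, so the series converges in ℤ_13 to 1/(1 − a) = 1/(1 − (-234)) = 1/235. Expand this rational in ℤ_13: compute digits iteratively via d_i = x_i mod 13, x_{i+1} = (x_i − d_i)/13. The first 5 digits are (1, 8, 10, 3, 9).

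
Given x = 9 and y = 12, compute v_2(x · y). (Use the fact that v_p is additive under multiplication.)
v_2(108) = 2

v_p(x) = 0 (factor: 9 = 2^0 · 9); v_p(y) = 2 (factor: 12 = 2^2 · 3). Additivity: v_p(xy) = v_p(x) + v_p(y) = 0 + 2 = 2. (Direct check: xy = 108 = 2^2 · (27).)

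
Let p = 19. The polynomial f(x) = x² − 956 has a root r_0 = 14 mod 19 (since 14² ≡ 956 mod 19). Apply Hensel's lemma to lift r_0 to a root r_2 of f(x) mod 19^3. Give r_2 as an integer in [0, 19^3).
r_2 = 5714 (mod 6859)

Hensel's recurrence: r_{i+1} = r_i − f(r_i)·(f′(r_i))^{-1} mod 19^{i+2}, with f′(x) = 2x. Iterate:
  r_0 = 14 (mod 19)
  r_1 = 299 (mod 361)
  r_2 = 5714 (mod 6859)
Final: r_2 = 5714, and one checks f(r_2) ≡ 0 mod 19^3.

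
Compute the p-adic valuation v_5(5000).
v_5(5000) = 4

v_5(n) is the largest exponent k such that 5^k divides n. Factor out: 5000 = 5^4 · 8. (Sign doesn't affect v_p.) So v_5(5000) = 4.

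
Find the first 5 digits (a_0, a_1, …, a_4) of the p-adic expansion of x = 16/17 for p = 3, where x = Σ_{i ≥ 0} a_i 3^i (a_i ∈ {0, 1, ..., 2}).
(a_0, …, a_4) = (2, 0, 2, 0, 1)

v_3(16/17) = 0 (numerator and denominator both coprime to 3), so x ∈ ℤ_3^×. Compute digits iteratively via a_i = x_i mod 3, x_{i+1} = (x_i − a_i)/3, with x_0 = x:
  x_0 = 16/17;  a_0 = 2;  x_1 = (x_0 − 2)/3 = -6/17
  x_1 = -6/17;  a_1 = 0;  x_2 = (x_1 − 0)/3 = -2/17
  x_2 = -2/17;  a_2 = 2;  x_3 = (x_2 − 2)/3 = -12/17
  x_3 = -12/17;  a_3 = 0;  x_4 = (x_3 − 0)/3 = -4/17
  x_4 = -4/17;  a_4 = 1;  x_5 = (x_4 − 1)/3 = -7/17
Digits: (2, 0, 2, 0, 1).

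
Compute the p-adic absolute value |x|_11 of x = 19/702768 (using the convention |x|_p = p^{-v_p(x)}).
|19/702768|_11 = 14641

Step 1 — compute v_11(x) by factoring powers of 11 out of the numerator and denominator: v_11(19/702768) = -4. Step 2 — apply |x|_p = p^{-v_p(x)} = 11^{4} = 14641.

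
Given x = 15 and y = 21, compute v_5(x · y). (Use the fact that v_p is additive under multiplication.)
v_5(315) = 1

v_p(x) = 1 (factor: 15 = 5^1 · 3); v_p(y) = 0 (factor: 21 = 5^0 · 21). Additivity: v_p(xy) = v_p(x) + v_p(y) = 1 + 0 = 1. (Direct check: xy = 315 = 5^1 · (63).)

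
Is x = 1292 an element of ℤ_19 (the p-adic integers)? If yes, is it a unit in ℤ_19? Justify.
x ∈ ℤ_19 but not a unit; v_19(x) = 1 > 0

ℤ_19 = {x ∈ ℚ_19 : v_19(x) ≥ 0} and ℤ_19^× = {x ∈ ℤ_19 : v_19(x) = 0}. Here v_19(1292) = v_19(num) − v_19(den) = 1; compare against these criteria.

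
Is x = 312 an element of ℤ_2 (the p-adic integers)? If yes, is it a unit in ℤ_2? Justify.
x ∈ ℤ_2 but not a unit; v_2(x) = 3 > 0

ℤ_2 = {x ∈ ℚ_2 : v_2(x) ≥ 0} and ℤ_2^× = {x ∈ ℤ_2 : v_2(x) = 0}. Here v_2(312) = v_2(num) − v_2(den) = 3; compare against these criteria.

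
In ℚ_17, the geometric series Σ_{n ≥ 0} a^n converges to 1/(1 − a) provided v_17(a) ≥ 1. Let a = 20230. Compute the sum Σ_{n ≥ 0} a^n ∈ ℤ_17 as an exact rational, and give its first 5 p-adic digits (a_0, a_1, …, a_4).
Σ a^n = 1/(1 − a) = -1/20229;  first 5 digits = (1, 0, 2, 4, 4)

v_17(a) = 2 ≥ 1, so the series converges in ℤ_17 to 1/(1 − a) = 1/(1 − 20230) = -1/20229. Expand this rational in ℤ_17: compute digits iteratively via d_i = x_i mod 17, x_{i+1} = (x_i − d_i)/17. The first 5 digits are (1, 0, 2, 4, 4).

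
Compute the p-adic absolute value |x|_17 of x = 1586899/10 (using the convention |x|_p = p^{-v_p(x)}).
|1586899/10|_17 = 1/83521

Step 1 — compute v_17(x) by factoring powers of 17 out of the numerator and denominator: v_17(1586899/10) = 4. Step 2 — apply |x|_p = p^{-v_p(x)} = 17^{-4} = 1/83521.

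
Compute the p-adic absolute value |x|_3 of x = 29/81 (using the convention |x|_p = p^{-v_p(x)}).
|29/81|_3 = 81

Step 1 — compute v_3(x) by factoring powers of 3 out of the numerator and denominator: v_3(29/81) = -4. Step 2 — apply |x|_p = p^{-v_p(x)} = 3^{4} = 81.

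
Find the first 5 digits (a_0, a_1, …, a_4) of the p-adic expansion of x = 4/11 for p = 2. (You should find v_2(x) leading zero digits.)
(a_0, …, a_4) = (0, 0, 1, 1, 0)

v_2(4/11) = 2, so a_0 = ... = a_1 = 0. Factor out: x = 2^2 · u with u = 1/11 a unit in ℤ_2. Expand u iteratively via a_{v+i} = u_i mod 2, u_{i+1} = (u_i − a_{v+i})/2:
  u_0 = 1/11;  a_2 = 1;  u_1 = (u_0 − 1)/2 = -5/11
  u_1 = -5/11;  a_3 = 1;  u_2 = (u_1 − 1)/2 = -8/11
  u_2 = -8/11;  a_4 = 0;  u_3 = (u_2 − 0)/2 = -4/11
Digits: (0, 0, 1, 1, 0).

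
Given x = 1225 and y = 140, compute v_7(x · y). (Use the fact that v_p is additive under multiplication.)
v_7(171500) = 3

v_p(x) = 2 (factor: 1225 = 7^2 · 25); v_p(y) = 1 (factor: 140 = 7^1 · 20). Additivity: v_p(xy) = v_p(x) + v_p(y) = 2 + 1 = 3. (Direct check: xy = 171500 = 7^3 · (500).)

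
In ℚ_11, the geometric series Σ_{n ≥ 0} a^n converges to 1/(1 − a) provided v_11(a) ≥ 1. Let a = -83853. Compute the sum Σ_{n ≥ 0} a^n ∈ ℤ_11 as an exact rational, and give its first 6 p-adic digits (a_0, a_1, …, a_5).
Σ a^n = 1/(1 − a) = 1/83854;  first 6 digits = (1, 0, 0, 3, 5, 10)

v_11(a) = 3 ≥ 1, so the series converges in ℤ_11 to 1/(1 − a) = 1/(1 − (-83853)) = 1/83854. Expand this rational in ℤ_11: compute digits iteratively via d_i = x_i mod 11, x_{i+1} = (x_i − d_i)/11. The first 6 digits are (1, 0, 0, 3, 5, 10).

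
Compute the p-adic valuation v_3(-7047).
v_3(-7047) = 5

v_3(n) is the largest exponent k such that 3^k divides n. Factor out: -7047 = -3^5 · 29. (Sign doesn't affect v_p.) So v_3(-7047) = 5.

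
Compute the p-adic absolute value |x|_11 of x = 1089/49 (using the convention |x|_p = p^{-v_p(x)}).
|1089/49|_11 = 1/121

Step 1 — compute v_11(x) by factoring powers of 11 out of the numerator and denominator: v_11(1089/49) = 2. Step 2 — apply |x|_p = p^{-v_p(x)} = 11^{-2} = 1/121.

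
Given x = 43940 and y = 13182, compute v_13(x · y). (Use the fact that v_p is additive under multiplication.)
v_13(579217080) = 6

v_p(x) = 3 (factor: 43940 = 13^3 · 20); v_p(y) = 3 (factor: 13182 = 13^3 · 6). Additivity: v_p(xy) = v_p(x) + v_p(y) = 3 + 3 = 6. (Direct check: xy = 579217080 = 13^6 · (120).)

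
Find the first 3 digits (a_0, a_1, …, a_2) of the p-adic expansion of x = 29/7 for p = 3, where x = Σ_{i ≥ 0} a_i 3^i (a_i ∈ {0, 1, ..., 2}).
(a_0, …, a_2) = (2, 2, 0)

v_3(29/7) = 0 (numerator and denominator both coprime to 3), so x ∈ ℤ_3^×. Compute digits iteratively via a_i = x_i mod 3, x_{i+1} = (x_i − a_i)/3, with x_0 = x:
  x_0 = 29/7;  a_0 = 2;  x_1 = (x_0 − 2)/3 = 5/7
  x_1 = 5/7;  a_1 = 2;  x_2 = (x_1 − 2)/3 = -3/7
  x_2 = -3/7;  a_2 = 0;  x_3 = (x_2 − 0)/3 = -1/7
Digits: (2, 2, 0).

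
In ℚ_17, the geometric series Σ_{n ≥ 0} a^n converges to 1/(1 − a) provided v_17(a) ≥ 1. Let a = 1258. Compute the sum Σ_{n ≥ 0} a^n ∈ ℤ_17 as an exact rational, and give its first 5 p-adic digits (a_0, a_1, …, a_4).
Σ a^n = 1/(1 − a) = -1/1257;  first 5 digits = (1, 6, 6, 11, 8)

v_17(a) = 1 ≥ 1, so the series converges in ℤ_17 to 1/(1 − a) = 1/(1 − 1258) = -1/1257. Expand this rational in ℤ_17: compute digits iteratively via d_i = x_i mod 17, x_{i+1} = (x_i − d_i)/17. The first 5 digits are (1, 6, 6, 11, 8).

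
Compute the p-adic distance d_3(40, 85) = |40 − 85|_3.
d_3(40, 85) = 1/9

Step 1 — x − y = 40 − 85 = -45. Step 2 — v_3(-45) = 2 (factor: -45 = −(3^2 · 5); the sign does not affect v_p). Step 3 — |x − y|_3 = 3^{-2} = 1/9.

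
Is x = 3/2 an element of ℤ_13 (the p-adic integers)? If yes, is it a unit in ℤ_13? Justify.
x ∈ ℤ_13^× (unit); v_13(x) = 0

ℤ_13 = {x ∈ ℚ_13 : v_13(x) ≥ 0} and ℤ_13^× = {x ∈ ℤ_13 : v_13(x) = 0}. Here v_13(3/2) = v_13(num) − v_13(den) = 0; compare against these criteria.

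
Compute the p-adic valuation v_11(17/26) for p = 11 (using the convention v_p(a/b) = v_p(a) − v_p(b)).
v_11(17/26) = 0

Factor powers of 11 from the numerator and denominator of the reduced fraction: 17 = 11^0 · 17 and 26 = 11^0 · 26. Apply v_p(a/b) = v_p(a) − v_p(b): v_11(17/26) = 0 − 0 = 0.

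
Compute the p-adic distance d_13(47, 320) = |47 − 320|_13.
d_13(47, 320) = 1/13

Step 1 — x − y = 47 − 320 = -273. Step 2 — v_13(-273) = 1 (factor: -273 = −(13^1 · 21); the sign does not affect v_p). Step 3 — |x − y|_13 = 13^{-1} = 1/13.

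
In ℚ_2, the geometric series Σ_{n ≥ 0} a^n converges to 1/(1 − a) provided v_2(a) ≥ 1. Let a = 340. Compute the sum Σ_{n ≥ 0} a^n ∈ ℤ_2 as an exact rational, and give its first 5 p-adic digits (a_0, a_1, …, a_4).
Σ a^n = 1/(1 − a) = -1/339;  first 5 digits = (1, 0, 1, 0, 0)

v_2(a) = 2 ≥ 1, so the series converges in ℤ_2 to 1/(1 − a) = 1/(1 − 340) = -1/339. Expand this rational in ℤ_2: compute digits iteratively via d_i = x_i mod 2, x_{i+1} = (x_i − d_i)/2. The first 5 digits are (1, 0, 1, 0, 0).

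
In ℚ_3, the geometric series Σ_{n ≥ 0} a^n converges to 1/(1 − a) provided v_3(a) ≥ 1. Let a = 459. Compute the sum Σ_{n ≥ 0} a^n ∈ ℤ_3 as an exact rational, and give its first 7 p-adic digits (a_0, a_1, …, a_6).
Σ a^n = 1/(1 − a) = -1/458;  first 7 digits = (1, 0, 0, 2, 2, 1, 1)

v_3(a) = 3 ≥ 1, so the series converges in ℤ_3 to 1/(1 − a) = 1/(1 − 459) = -1/458. Expand this rational in ℤ_3: compute digits iteratively via d_i = x_i mod 3, x_{i+1} = (x_i − d_i)/3. The first 7 digits are (1, 0, 0, 2, 2, 1, 1).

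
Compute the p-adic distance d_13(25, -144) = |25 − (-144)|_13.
d_13(25, -144) = 1/169

Step 1 — x − y = 25 − (-144) = 169. Step 2 — v_13(169) = 2 (factor: 169 = (13^2 · 1); the sign does not affect v_p). Step 3 — |x − y|_13 = 13^{-2} = 1/169.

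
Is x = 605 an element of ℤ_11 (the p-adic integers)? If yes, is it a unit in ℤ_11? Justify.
x ∈ ℤ_11 but not a unit; v_11(x) = 2 > 0

ℤ_11 = {x ∈ ℚ_11 : v_11(x) ≥ 0} and ℤ_11^× = {x ∈ ℤ_11 : v_11(x) = 0}. Here v_11(605) = v_11(num) − v_11(den) = 2; compare against these criteria.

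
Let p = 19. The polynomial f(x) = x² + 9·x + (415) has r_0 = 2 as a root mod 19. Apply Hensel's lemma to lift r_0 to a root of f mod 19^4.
r_3 = 84609 (mod 130321)

Hensel: r_{i+1} = r_i − f(r_i)·(f′(r_i))^{-1} mod 19^{i+2}, f′(x) = 2x + 9. Iterate:
  r_0 = 2 (mod 19)
  r_1 = 135 (mod 361)
  r_2 = 2301 (mod 6859)
  r_3 = 84609 (mod 130321)
Final: r = 84609 satisfies f(r) ≡ 0 mod 19^4.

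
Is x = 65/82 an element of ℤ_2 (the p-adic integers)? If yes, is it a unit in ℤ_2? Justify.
x ∉ ℤ_2 (v_2(x) = -1 < 0)

ℤ_2 = {x ∈ ℚ_2 : v_2(x) ≥ 0} and ℤ_2^× = {x ∈ ℤ_2 : v_2(x) = 0}. Here v_2(65/82) = v_2(num) − v_2(den) = -1; compare against these criteria.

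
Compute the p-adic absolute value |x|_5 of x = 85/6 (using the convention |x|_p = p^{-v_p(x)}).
|85/6|_5 = 1/5

Step 1 — compute v_5(x) by factoring powers of 5 out of the numerator and denominator: v_5(85/6) = 1. Step 2 — apply |x|_p = p^{-v_p(x)} = 5^{-1} = 1/5.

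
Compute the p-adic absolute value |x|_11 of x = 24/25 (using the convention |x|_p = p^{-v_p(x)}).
|24/25|_11 = 1

Step 1 — compute v_11(x) by factoring powers of 11 out of the numerator and denominator: v_11(24/25) = 0. Step 2 — apply |x|_p = p^{-v_p(x)} = 11^{0} = 1.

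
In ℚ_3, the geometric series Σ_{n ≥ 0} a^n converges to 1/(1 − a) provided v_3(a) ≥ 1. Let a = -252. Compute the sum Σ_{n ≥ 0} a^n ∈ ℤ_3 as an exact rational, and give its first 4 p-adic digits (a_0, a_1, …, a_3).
Σ a^n = 1/(1 − a) = 1/253;  first 4 digits = (1, 0, 2, 2)

v_3(a) = 2 ≥ 1, so the series converges in ℤ_3 to 1/(1 − a) = 1/(1 − (-252)) = 1/253. Expand this rational in ℤ_3: compute digits iteratively via d_i = x_i mod 3, x_{i+1} = (x_i − d_i)/3. The first 4 digits are (1, 0, 2, 2).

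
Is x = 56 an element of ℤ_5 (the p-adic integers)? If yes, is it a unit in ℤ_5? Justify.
x ∈ ℤ_5^× (unit); v_5(x) = 0

ℤ_5 = {x ∈ ℚ_5 : v_5(x) ≥ 0} and ℤ_5^× = {x ∈ ℤ_5 : v_5(x) = 0}. Here v_5(56) = v_5(num) − v_5(den) = 0; compare against these criteria.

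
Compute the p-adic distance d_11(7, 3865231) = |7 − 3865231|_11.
d_11(7, 3865231) = 1/161051

Step 1 — x − y = 7 − 3865231 = -3865224. Step 2 — v_11(-3865224) = 5 (factor: -3865224 = −(11^5 · 24); the sign does not affect v_p). Step 3 — |x − y|_11 = 11^{-5} = 1/161051.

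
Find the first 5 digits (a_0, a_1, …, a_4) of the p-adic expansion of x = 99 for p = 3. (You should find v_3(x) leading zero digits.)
(a_0, …, a_4) = (0, 0, 2, 0, 1)

v_3(99) = 2, so a_0 = ... = a_1 = 0. Factor out: x = 3^2 · u with u = 11 a unit in ℤ_3. Expand u iteratively via a_{v+i} = u_i mod 3, u_{i+1} = (u_i − a_{v+i})/3:
  u_0 = 11;  a_2 = 2;  u_1 = (u_0 − 2)/3 = 3
  u_1 = 3;  a_3 = 0;  u_2 = (u_1 − 0)/3 = 1
  u_2 = 1;  a_4 = 1;  u_3 = (u_2 − 1)/3 = 0
Digits: (0, 0, 2, 0, 1).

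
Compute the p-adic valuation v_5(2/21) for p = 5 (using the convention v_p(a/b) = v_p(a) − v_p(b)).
v_5(2/21) = 0

Factor powers of 5 from the numerator and denominator of the reduced fraction: 2 = 5^0 · 2 and 21 = 5^0 · 21. Apply v_p(a/b) = v_p(a) − v_p(b): v_5(2/21) = 0 − 0 = 0.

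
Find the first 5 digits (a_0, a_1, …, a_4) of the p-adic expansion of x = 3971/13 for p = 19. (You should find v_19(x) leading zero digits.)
(a_0, …, a_4) = (0, 0, 14, 11, 14)

v_19(3971/13) = 2, so a_0 = ... = a_1 = 0. Factor out: x = 19^2 · u with u = 11/13 a unit in ℤ_19. Expand u iteratively via a_{v+i} = u_i mod 19, u_{i+1} = (u_i − a_{v+i})/19:
  u_0 = 11/13;  a_2 = 14;  u_1 = (u_0 − 14)/19 = -9/13
  u_1 = -9/13;  a_3 = 11;  u_2 = (u_1 − 11)/19 = -8/13
  u_2 = -8/13;  a_4 = 14;  u_3 = (u_2 − 14)/19 = -10/13
Digits: (0, 0, 14, 11, 14).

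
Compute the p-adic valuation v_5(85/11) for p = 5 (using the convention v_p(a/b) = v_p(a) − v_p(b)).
v_5(85/11) = 1

Factor powers of 5 from the numerator and denominator of the reduced fraction: 85 = 5^1 · 17 and 11 = 5^0 · 11. Apply v_p(a/b) = v_p(a) − v_p(b): v_5(85/11) = 1 − 0 = 1.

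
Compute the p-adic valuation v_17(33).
v_17(33) = 0

v_17(n) is the largest exponent k such that 17^k divides n. Factor out: 33 = 17^0 · 33. (Sign doesn't affect v_p.) So v_17(33) = 0.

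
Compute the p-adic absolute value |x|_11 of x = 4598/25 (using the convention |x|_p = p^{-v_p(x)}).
|4598/25|_11 = 1/121

Step 1 — compute v_11(x) by factoring powers of 11 out of the numerator and denominator: v_11(4598/25) = 2. Step 2 — apply |x|_p = p^{-v_p(x)} = 11^{-2} = 1/121.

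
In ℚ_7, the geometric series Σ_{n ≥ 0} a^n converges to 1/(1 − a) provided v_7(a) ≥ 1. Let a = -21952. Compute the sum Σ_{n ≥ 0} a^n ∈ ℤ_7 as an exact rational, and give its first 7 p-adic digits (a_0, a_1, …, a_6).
Σ a^n = 1/(1 − a) = 1/21953;  first 7 digits = (1, 0, 0, 6, 4, 5, 0)

v_7(a) = 3 ≥ 1, so the series converges in ℤ_7 to 1/(1 − a) = 1/(1 − (-21952)) = 1/21953. Expand this rational in ℤ_7: compute digits iteratively via d_i = x_i mod 7, x_{i+1} = (x_i − d_i)/7. The first 7 digits are (1, 0, 0, 6, 4, 5, 0).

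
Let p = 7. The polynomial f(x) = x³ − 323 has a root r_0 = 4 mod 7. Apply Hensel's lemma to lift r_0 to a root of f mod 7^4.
r_3 = 1411 (mod 2401)

Hensel: r_{i+1} = r_i − f(r_i)/f′(r_i) mod 7^{i+2}, where f′(x) = 3x². Iterate:
  r_0 = 4 (mod 7)
  r_1 = 39 (mod 49)
  r_2 = 39 (mod 343)
  r_3 = 1411 (mod 2401)
Final: r = 1411 with f(r) ≡ 0 mod 7^4.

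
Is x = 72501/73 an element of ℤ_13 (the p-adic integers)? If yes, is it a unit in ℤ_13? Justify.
x ∈ ℤ_13 but not a unit; v_13(x) = 3 > 0

ℤ_13 = {x ∈ ℚ_13 : v_13(x) ≥ 0} and ℤ_13^× = {x ∈ ℤ_13 : v_13(x) = 0}. Here v_13(72501/73) = v_13(num) − v_13(den) = 3; compare against these criteria.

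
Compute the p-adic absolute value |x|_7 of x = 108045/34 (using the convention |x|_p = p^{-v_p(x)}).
|108045/34|_7 = 1/2401

Step 1 — compute v_7(x) by factoring powers of 7 out of the numerator and denominator: v_7(108045/34) = 4. Step 2 — apply |x|_p = p^{-v_p(x)} = 7^{-4} = 1/2401.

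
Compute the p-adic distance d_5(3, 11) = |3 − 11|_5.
d_5(3, 11) = 1

Step 1 — x − y = 3 − 11 = -8. Step 2 — v_5(-8) = 0 (factor: -8 = −(5^0 · 8); the sign does not affect v_p). Step 3 — |x − y|_5 = 5^{0} = 1.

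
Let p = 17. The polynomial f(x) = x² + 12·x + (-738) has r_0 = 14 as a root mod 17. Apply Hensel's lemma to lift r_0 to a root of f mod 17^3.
r_2 = 1714 (mod 4913)

Hensel: r_{i+1} = r_i − f(r_i)·(f′(r_i))^{-1} mod 17^{i+2}, f′(x) = 2x + 12. Iterate:
  r_0 = 14 (mod 17)
  r_1 = 269 (mod 289)
  r_2 = 1714 (mod 4913)
Final: r = 1714 satisfies f(r) ≡ 0 mod 17^3.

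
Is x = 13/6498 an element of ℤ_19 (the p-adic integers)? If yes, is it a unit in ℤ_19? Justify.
x ∉ ℤ_19 (v_19(x) = -2 < 0)

ℤ_19 = {x ∈ ℚ_19 : v_19(x) ≥ 0} and ℤ_19^× = {x ∈ ℤ_19 : v_19(x) = 0}. Here v_19(13/6498) = v_19(num) − v_19(den) = -2; compare against these criteria.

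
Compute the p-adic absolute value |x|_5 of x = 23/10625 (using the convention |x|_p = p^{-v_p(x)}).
|23/10625|_5 = 625

Step 1 — compute v_5(x) by factoring powers of 5 out of the numerator and denominator: v_5(23/10625) = -4. Step 2 — apply |x|_p = p^{-v_p(x)} = 5^{4} = 625.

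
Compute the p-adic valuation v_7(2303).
v_7(2303) = 2

v_7(n) is the largest exponent k such that 7^k divides n. Factor out: 2303 = 7^2 · 47. (Sign doesn't affect v_p.) So v_7(2303) = 2.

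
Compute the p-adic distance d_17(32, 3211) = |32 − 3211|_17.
d_17(32, 3211) = 1/289

Step 1 — x − y = 32 − 3211 = -3179. Step 2 — v_17(-3179) = 2 (factor: -3179 = −(17^2 · 11); the sign does not affect v_p). Step 3 — |x − y|_17 = 17^{-2} = 1/289.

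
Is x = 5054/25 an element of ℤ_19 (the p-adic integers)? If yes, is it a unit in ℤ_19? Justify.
x ∈ ℤ_19 but not a unit; v_19(x) = 2 > 0

ℤ_19 = {x ∈ ℚ_19 : v_19(x) ≥ 0} and ℤ_19^× = {x ∈ ℤ_19 : v_19(x) = 0}. Here v_19(5054/25) = v_19(num) − v_19(den) = 2; compare against these criteria.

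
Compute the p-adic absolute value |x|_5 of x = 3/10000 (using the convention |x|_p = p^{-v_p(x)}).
|3/10000|_5 = 625

Step 1 — compute v_5(x) by factoring powers of 5 out of the numerator and denominator: v_5(3/10000) = -4. Step 2 — apply |x|_p = p^{-v_p(x)} = 5^{4} = 625.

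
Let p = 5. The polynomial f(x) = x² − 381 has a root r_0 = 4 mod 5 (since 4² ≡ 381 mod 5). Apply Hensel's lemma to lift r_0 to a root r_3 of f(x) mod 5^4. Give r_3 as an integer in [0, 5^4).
r_3 = 234 (mod 625)

Hensel's recurrence: r_{i+1} = r_i − f(r_i)·(f′(r_i))^{-1} mod 5^{i+2}, with f′(x) = 2x. Iterate:
  r_0 = 4 (mod 5)
  r_1 = 9 (mod 25)
  r_2 = 109 (mod 125)
  r_3 = 234 (mod 625)
Final: r_3 = 234, and one checks f(r_3) ≡ 0 mod 5^4.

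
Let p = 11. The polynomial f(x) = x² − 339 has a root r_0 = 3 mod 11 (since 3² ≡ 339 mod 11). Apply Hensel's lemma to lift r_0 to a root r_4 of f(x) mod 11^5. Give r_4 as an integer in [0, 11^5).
r_4 = 88509 (mod 161051)

Hensel's recurrence: r_{i+1} = r_i − f(r_i)·(f′(r_i))^{-1} mod 11^{i+2}, with f′(x) = 2x. Iterate:
  r_0 = 3 (mod 11)
  r_1 = 58 (mod 121)
  r_2 = 663 (mod 1331)
  r_3 = 663 (mod 14641)
  r_4 = 88509 (mod 161051)
Final: r_4 = 88509, and one checks f(r_4) ≡ 0 mod 11^5.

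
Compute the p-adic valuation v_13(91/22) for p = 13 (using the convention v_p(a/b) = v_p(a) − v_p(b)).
v_13(91/22) = 1

Factor powers of 13 from the numerator and denominator of the reduced fraction: 91 = 13^1 · 7 and 22 = 13^0 · 22. Apply v_p(a/b) = v_p(a) − v_p(b): v_13(91/22) = 1 − 0 = 1.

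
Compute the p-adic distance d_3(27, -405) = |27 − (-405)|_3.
d_3(27, -405) = 1/27

Step 1 — x − y = 27 − (-405) = 432. Step 2 — v_3(432) = 3 (factor: 432 = (3^3 · 16); the sign does not affect v_p). Step 3 — |x − y|_3 = 3^{-3} = 1/27.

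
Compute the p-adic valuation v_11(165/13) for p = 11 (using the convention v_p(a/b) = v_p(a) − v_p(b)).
v_11(165/13) = 1

Factor powers of 11 from the numerator and denominator of the reduced fraction: 165 = 11^1 · 15 and 13 = 11^0 · 13. Apply v_p(a/b) = v_p(a) − v_p(b): v_11(165/13) = 1 − 0 = 1.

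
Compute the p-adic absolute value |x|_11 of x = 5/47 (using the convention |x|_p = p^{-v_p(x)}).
|5/47|_11 = 1

Step 1 — compute v_11(x) by factoring powers of 11 out of the numerator and denominator: v_11(5/47) = 0. Step 2 — apply |x|_p = p^{-v_p(x)} = 11^{0} = 1.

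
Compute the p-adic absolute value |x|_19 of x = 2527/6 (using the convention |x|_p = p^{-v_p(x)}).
|2527/6|_19 = 1/361

Step 1 — compute v_19(x) by factoring powers of 19 out of the numerator and denominator: v_19(2527/6) = 2. Step 2 — apply |x|_p = p^{-v_p(x)} = 19^{-2} = 1/361.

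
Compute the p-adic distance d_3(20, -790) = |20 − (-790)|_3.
d_3(20, -790) = 1/81

Step 1 — x − y = 20 − (-790) = 810. Step 2 — v_3(810) = 4 (factor: 810 = (3^4 · 10); the sign does not affect v_p). Step 3 — |x − y|_3 = 3^{-4} = 1/81.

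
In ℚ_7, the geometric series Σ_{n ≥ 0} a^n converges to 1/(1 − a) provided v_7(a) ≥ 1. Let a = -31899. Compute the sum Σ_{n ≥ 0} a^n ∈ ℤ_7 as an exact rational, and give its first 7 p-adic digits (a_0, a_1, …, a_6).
Σ a^n = 1/(1 − a) = 1/31900;  first 7 digits = (1, 0, 0, 5, 0, 5, 3)

v_7(a) = 3 ≥ 1, so the series converges in ℤ_7 to 1/(1 − a) = 1/(1 − (-31899)) = 1/31900. Expand this rational in ℤ_7: compute digits iteratively via d_i = x_i mod 7, x_{i+1} = (x_i − d_i)/7. The first 7 digits are (1, 0, 0, 5, 0, 5, 3).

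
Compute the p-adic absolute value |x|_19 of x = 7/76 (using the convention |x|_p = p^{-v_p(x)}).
|7/76|_19 = 19

Step 1 — compute v_19(x) by factoring powers of 19 out of the numerator and denominator: v_19(7/76) = -1. Step 2 — apply |x|_p = p^{-v_p(x)} = 19^{1} = 19.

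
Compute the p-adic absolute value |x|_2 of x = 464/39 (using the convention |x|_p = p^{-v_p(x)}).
|464/39|_2 = 1/16

Step 1 — compute v_2(x) by factoring powers of 2 out of the numerator and denominator: v_2(464/39) = 4. Step 2 — apply |x|_p = p^{-v_p(x)} = 2^{-4} = 1/16.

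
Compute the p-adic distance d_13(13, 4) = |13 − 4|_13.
d_13(13, 4) = 1

Step 1 — x − y = 13 − 4 = 9. Step 2 — v_13(9) = 0 (factor: 9 = (13^0 · 9); the sign does not affect v_p). Step 3 — |x − y|_13 = 13^{0} = 1.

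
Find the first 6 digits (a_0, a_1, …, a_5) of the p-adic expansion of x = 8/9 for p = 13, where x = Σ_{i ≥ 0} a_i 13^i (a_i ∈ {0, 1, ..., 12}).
(a_0, …, a_5) = (11, 5, 1, 10, 5, 1)

v_13(8/9) = 0 (numerator and denominator both coprime to 13), so x ∈ ℤ_13^×. Compute digits iteratively via a_i = x_i mod 13, x_{i+1} = (x_i − a_i)/13, with x_0 = x:
  x_0 = 8/9;  a_0 = 11;  x_1 = (x_0 − 11)/13 = -7/9
  x_1 = -7/9;  a_1 = 5;  x_2 = (x_1 − 5)/13 = -4/9
  x_2 = -4/9;  a_2 = 1;  x_3 = (x_2 − 1)/13 = -1/9
  x_3 = -1/9;  a_3 = 10;  x_4 = (x_3 − 10)/13 = -7/9
  x_4 = -7/9;  a_4 = 5;  x_5 = (x_4 − 5)/13 = -4/9
  x_5 = -4/9;  a_5 = 1;  x_6 = (x_5 − 1)/13 = -1/9
Digits: (11, 5, 1, 10, 5, 1).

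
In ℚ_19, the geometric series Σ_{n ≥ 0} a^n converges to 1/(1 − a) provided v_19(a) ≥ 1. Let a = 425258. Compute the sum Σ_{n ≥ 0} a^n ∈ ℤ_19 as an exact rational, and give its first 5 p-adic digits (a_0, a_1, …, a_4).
Σ a^n = 1/(1 − a) = -1/425257;  first 5 digits = (1, 0, 0, 5, 3)

v_19(a) = 3 ≥ 1, so the series converges in ℤ_19 to 1/(1 − a) = 1/(1 − 425258) = -1/425257. Expand this rational in ℤ_19: compute digits iteratively via d_i = x_i mod 19, x_{i+1} = (x_i − d_i)/19. The first 5 digits are (1, 0, 0, 5, 3).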